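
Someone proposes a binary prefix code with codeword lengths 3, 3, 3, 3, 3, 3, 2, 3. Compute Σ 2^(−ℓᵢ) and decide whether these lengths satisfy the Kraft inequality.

1.125; no

With common denominator 2^3 = 8: Σ 2^(−ℓᵢ) = 1/8 + 1/8 + 1/8 + 1/8 + 1/8 + 1/8 + 2/8 + 1/8 = 9/8 = 1.125.
Kraft's inequality requires Σ ≤ 1; here Σ = 1.125 > 1, so no such prefix code exists.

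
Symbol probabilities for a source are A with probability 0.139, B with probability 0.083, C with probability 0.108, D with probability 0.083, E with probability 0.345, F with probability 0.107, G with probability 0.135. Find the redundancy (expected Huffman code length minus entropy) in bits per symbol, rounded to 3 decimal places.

0.052 bits

Entropy H = −Σ p log₂ p ≈ 2.6033 bits.
Huffman merges: 83/1000+83/1000→83/500; 107/1000+27/250→43/200; 27/200+139/1000→137/500; 83/500+43/200→381/1000; 137/500+69/200→619/1000; 381/1000+619/1000→1. L = 531/200 ≈ 2.6550.
L − H = 2.6550 − 2.6033 = 0.052 bits.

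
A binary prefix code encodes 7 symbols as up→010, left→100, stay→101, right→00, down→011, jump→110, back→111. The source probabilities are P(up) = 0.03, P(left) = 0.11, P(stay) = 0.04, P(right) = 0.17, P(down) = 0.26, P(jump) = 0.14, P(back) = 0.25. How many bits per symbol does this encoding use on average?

2.83 bits/symbol

L̄ = Σ pᵢ·ℓᵢ = 0.03·3 + 0.11·3 + 0.04·3 + 0.17·2 + 0.26·3 + 0.14·3 + 0.25·3 = 2.83 bits/symbol.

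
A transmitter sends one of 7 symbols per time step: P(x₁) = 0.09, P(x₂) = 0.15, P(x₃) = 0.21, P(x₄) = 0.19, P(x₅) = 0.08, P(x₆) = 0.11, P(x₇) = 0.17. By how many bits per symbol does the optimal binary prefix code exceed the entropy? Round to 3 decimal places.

Entropy H = −Σ p log₂ p ≈ 2.7276 bits.
Huffman merges: 2/25+9/100→17/100; 11/100+3/20→13/50; 17/100+17/100→17/50; 19/100+21/100→2/5; 13/50+17/50→3/5; 2/5+3/5→1. L = 277/100 ≈ 2.7700.
L − H = 2.7700 − 2.7276 = 0.042 bits.

0.042 bits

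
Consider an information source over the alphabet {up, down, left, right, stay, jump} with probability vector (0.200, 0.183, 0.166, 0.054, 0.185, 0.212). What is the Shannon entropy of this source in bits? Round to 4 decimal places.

2.4950 bits

H = −Σ pᵢ log₂ pᵢ.
−0.200·log₂(0.200) = 0.4644
−0.183·log₂(0.183) = 0.4484
−0.166·log₂(0.166) = 0.4301
−0.054·log₂(0.054) = 0.2274
−0.185·log₂(0.185) = 0.4504
−0.212·log₂(0.212) = 0.4744
Sum ≈ 2.4950 → 2.4950 bits.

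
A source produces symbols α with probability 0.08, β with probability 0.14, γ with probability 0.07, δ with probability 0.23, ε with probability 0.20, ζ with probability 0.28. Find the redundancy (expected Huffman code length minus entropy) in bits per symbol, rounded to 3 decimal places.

Entropy H = −Σ p log₂ p ≈ 2.4234 bits.
Huffman merges: 7/100+2/25→3/20; 7/50+3/20→29/100; 1/5+23/100→43/100; 7/25+29/100→57/100; 43/100+57/100→1. L = 61/25 ≈ 2.4400.
L − H = 2.4400 − 2.4234 = 0.017 bits.

0.017 bits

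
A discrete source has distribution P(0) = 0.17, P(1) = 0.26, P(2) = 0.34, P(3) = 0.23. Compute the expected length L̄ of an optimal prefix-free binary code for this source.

Repeatedly combine the two least-probable nodes; the expected code length is the sum of the merged weights.
merge 17/100 + 23/100 → 2/5
merge 13/50 + 17/50 → 3/5
merge 2/5 + 3/5 → 1
L = 2/5 + 3/5 + 1 = 2 bits/symbol.

2 bits/symbol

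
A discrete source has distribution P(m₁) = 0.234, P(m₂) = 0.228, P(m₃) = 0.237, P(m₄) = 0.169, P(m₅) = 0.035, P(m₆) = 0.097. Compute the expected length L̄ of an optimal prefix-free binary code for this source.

Repeatedly combine the two least-probable nodes; the expected code length is the sum of the merged weights.
merge 7/200 + 97/1000 → 33/250
merge 33/250 + 169/1000 → 301/1000
merge 57/250 + 117/500 → 231/500
merge 237/1000 + 301/1000 → 269/500
merge 231/500 + 269/500 → 1
L = 33/250 + 301/1000 + 231/500 + 269/500 + 1 = 2433/1000 = 2.433 bits/symbol.

2.433 bits/symbol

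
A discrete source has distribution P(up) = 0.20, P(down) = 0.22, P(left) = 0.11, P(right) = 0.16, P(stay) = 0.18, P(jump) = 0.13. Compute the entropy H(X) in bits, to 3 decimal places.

2.546 bits

H = −Σ pᵢ log₂ pᵢ.
−0.20·log₂(0.20) = 0.4644
−0.22·log₂(0.22) = 0.4806
−0.11·log₂(0.11) = 0.3503
−0.16·log₂(0.16) = 0.4230
−0.18·log₂(0.18) = 0.4453
−0.13·log₂(0.13) = 0.3826
Sum ≈ 2.5462 → 2.546 bits.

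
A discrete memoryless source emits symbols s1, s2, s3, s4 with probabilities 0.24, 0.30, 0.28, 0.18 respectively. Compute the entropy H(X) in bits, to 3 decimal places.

1.975 bits

H = −Σ pᵢ log₂ pᵢ.
−0.24·log₂(0.24) = 0.4941
−0.30·log₂(0.30) = 0.5211
−0.28·log₂(0.28) = 0.5142
−0.18·log₂(0.18) = 0.4453
Sum ≈ 1.9748 → 1.975 bits.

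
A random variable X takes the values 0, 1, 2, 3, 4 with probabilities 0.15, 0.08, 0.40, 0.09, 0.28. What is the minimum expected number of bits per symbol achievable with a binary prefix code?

2.09 bits/symbol

Repeatedly combine the two least-probable nodes; the expected code length is the sum of the merged weights.
merge 2/25 + 9/100 → 17/100
merge 3/20 + 17/100 → 8/25
merge 7/25 + 8/25 → 3/5
merge 2/5 + 3/5 → 1
L = 17/100 + 8/25 + 3/5 + 1 = 209/100 = 2.09 bits/symbol.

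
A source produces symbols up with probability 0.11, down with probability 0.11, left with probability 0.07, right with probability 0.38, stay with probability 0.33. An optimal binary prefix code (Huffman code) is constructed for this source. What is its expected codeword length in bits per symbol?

2.09 bits/symbol

Repeatedly combine the two least-probable nodes; the expected code length is the sum of the merged weights.
merge 7/100 + 11/100 → 9/50
merge 11/100 + 9/50 → 29/100
merge 29/100 + 33/100 → 31/50
merge 19/50 + 31/50 → 1
L = 9/50 + 29/100 + 31/50 + 1 = 209/100 = 2.09 bits/symbol.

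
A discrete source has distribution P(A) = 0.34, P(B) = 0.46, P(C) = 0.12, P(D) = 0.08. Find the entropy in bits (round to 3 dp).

H = −Σ pᵢ log₂ pᵢ.
−0.34·log₂(0.34) = 0.5292
−0.46·log₂(0.46) = 0.5153
−0.12·log₂(0.12) = 0.3671
−0.08·log₂(0.08) = 0.2915
Sum ≈ 1.7031 → 1.703 bits.

1.703 bits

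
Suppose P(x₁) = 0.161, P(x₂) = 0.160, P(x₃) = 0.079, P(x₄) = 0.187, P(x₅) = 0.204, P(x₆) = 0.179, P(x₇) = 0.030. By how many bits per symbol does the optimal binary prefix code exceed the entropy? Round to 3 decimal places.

0.065 bits

Entropy H = −Σ p log₂ p ≈ 2.6527 bits.
Huffman merges: 3/100+79/1000→109/1000; 109/1000+4/25→269/1000; 161/1000+179/1000→17/50; 187/1000+51/250→391/1000; 269/1000+17/50→609/1000; 391/1000+609/1000→1. L = 1359/500 ≈ 2.7180.
L − H = 2.7180 − 2.6527 = 0.065 bits.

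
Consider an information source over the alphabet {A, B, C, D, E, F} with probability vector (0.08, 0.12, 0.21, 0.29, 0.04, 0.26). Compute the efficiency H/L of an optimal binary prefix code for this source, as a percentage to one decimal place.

99.2%

Entropy H = −Σ p log₂ p ≈ 2.3403 bits.
Huffman merges: 1/25+2/25→3/25; 3/25+3/25→6/25; 21/100+6/25→9/20; 13/50+29/100→11/20; 9/20+11/20→1. L = 59/25 ≈ 2.3600.
Efficiency = H/L = 2.3403/2.3600 = 99.2%.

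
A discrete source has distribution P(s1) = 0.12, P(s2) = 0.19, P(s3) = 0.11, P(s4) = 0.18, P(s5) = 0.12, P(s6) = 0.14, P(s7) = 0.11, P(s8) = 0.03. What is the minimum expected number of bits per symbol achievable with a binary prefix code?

Repeatedly combine the two least-probable nodes; the expected code length is the sum of the merged weights.
merge 3/100 + 11/100 → 7/50
merge 11/100 + 3/25 → 23/100
merge 3/25 + 7/50 → 13/50
merge 7/50 + 9/50 → 8/25
merge 19/100 + 23/100 → 21/50
merge 13/50 + 8/25 → 29/50
merge 21/50 + 29/50 → 1
L = 7/50 + 23/100 + 13/50 + 8/25 + 21/50 + 29/50 + 1 = 59/20 = 2.95 bits/symbol.

2.95 bits/symbol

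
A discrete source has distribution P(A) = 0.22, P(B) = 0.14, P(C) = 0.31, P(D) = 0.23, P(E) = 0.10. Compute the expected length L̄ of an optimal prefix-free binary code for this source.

2.24 bits/symbol

Repeatedly combine the two least-probable nodes; the expected code length is the sum of the merged weights.
merge 1/10 + 7/50 → 6/25
merge 11/50 + 23/100 → 9/20
merge 6/25 + 31/100 → 11/20
merge 9/20 + 11/20 → 1
L = 6/25 + 9/20 + 11/20 + 1 = 56/25 = 2.24 bits/symbol.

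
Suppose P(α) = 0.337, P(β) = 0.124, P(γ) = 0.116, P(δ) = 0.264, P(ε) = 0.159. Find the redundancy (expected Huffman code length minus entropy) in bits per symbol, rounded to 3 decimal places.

Entropy H = −Σ p log₂ p ≈ 2.1918 bits.
Huffman merges: 29/250+31/250→6/25; 159/1000+6/25→399/1000; 33/125+337/1000→601/1000; 399/1000+601/1000→1. L = 56/25 ≈ 2.2400.
L − H = 2.2400 − 2.1918 = 0.048 bits.

0.048 bits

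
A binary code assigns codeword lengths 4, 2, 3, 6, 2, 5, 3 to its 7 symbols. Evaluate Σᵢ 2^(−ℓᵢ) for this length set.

With common denominator 2^6 = 64: Σ 2^(−ℓᵢ) = 4/64 + 16/64 + 8/64 + 1/64 + 16/64 + 2/64 + 8/64 = 55/64 = 0.859375.

0.859375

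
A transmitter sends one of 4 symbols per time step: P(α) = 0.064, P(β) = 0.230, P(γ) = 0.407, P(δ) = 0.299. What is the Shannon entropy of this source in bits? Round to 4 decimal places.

1.7901 bits

H = −Σ pᵢ log₂ pᵢ.
−0.064·log₂(0.064) = 0.2538
−0.230·log₂(0.230) = 0.4877
−0.407·log₂(0.407) = 0.5278
−0.299·log₂(0.299) = 0.5208
Sum ≈ 1.7901 → 1.7901 bits.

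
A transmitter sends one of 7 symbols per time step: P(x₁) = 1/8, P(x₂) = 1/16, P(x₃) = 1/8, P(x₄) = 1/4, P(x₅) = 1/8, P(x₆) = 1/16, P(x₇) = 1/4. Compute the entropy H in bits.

2.625 bits

Each probability is a power of 1/2, so log₂(1/p) is an integer.
H = Σ p·log₂(1/p) = 1/8·3 + 1/16·4 + 1/8·3 + 1/4·2 + 1/8·3 + 1/16·4 + 1/4·2 = 2.625 bits.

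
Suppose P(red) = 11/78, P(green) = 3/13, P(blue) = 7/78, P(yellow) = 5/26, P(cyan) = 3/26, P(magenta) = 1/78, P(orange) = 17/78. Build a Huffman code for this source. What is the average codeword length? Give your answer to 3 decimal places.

Repeatedly combine the two least-probable nodes; the expected code length is the sum of the merged weights.
merge 1/78 + 7/78 → 4/39
merge 4/39 + 3/26 → 17/78
merge 11/78 + 5/26 → 1/3
merge 17/78 + 17/78 → 17/39
merge 3/13 + 1/3 → 22/39
merge 17/39 + 22/39 → 1
L = 4/39 + 17/78 + 1/3 + 17/39 + 22/39 + 1 = 69/26 ≈ 2.654 bits/symbol.

2.654 bits/symbol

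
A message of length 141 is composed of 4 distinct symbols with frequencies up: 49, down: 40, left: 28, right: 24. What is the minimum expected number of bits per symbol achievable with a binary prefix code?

Probabilities are the counts divided by 141.
Repeatedly combine the two least-probable nodes; the expected code length is the sum of the merged weights.
merge 8/47 + 28/141 → 52/141
merge 40/141 + 49/141 → 89/141
merge 52/141 + 89/141 → 1
L = 52/141 + 89/141 + 1 = 2 bits/symbol.

2 bits/symbol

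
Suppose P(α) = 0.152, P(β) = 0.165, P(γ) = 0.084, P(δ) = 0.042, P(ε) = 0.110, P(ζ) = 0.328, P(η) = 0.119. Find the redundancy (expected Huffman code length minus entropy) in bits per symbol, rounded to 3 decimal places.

Entropy H = −Σ p log₂ p ≈ 2.5775 bits.
Huffman merges: 21/500+21/250→63/500; 11/100+119/1000→229/1000; 63/500+19/125→139/500; 33/200+229/1000→197/500; 139/500+41/125→303/500; 197/500+303/500→1. L = 2633/1000 ≈ 2.6330.
L − H = 2.6330 − 2.5775 = 0.055 bits.

0.055 bits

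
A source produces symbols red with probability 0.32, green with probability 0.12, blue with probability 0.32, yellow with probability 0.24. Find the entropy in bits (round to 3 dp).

1.913 bits

H = −Σ pᵢ log₂ pᵢ.
−0.32·log₂(0.32) = 0.5260
−0.12·log₂(0.12) = 0.3671
−0.32·log₂(0.32) = 0.5260
−0.24·log₂(0.24) = 0.4941
Sum ≈ 1.9133 → 1.913 bits.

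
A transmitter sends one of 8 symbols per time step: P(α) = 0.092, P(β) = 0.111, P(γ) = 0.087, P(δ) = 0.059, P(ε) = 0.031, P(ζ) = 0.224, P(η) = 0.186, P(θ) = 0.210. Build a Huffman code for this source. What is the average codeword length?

Repeatedly combine the two least-probable nodes; the expected code length is the sum of the merged weights.
merge 31/1000 + 59/1000 → 9/100
merge 87/1000 + 9/100 → 177/1000
merge 23/250 + 111/1000 → 203/1000
merge 177/1000 + 93/500 → 363/1000
merge 203/1000 + 21/100 → 413/1000
merge 28/125 + 363/1000 → 587/1000
merge 413/1000 + 587/1000 → 1
L = 9/100 + 177/1000 + 203/1000 + 363/1000 + 413/1000 + 587/1000 + 1 = 2833/1000 = 2.833 bits/symbol.

2.833 bits/symbol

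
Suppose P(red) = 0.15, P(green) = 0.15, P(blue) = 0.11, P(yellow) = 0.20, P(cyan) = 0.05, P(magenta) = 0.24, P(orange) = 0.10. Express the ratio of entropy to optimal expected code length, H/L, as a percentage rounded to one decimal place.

98.8%

Entropy H = −Σ p log₂ p ≈ 2.6782 bits.
Huffman merges: 1/20+1/10→3/20; 11/100+3/20→13/50; 3/20+3/20→3/10; 1/5+6/25→11/25; 13/50+3/10→14/25; 11/25+14/25→1. L = 271/100 ≈ 2.7100.
Efficiency = H/L = 2.6782/2.7100 = 98.8%.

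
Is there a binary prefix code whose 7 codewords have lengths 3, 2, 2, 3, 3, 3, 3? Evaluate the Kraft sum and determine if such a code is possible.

With common denominator 2^3 = 8: Σ 2^(−ℓᵢ) = 1/8 + 2/8 + 2/8 + 1/8 + 1/8 + 1/8 + 1/8 = 9/8 = 1.125.
Kraft's inequality requires Σ ≤ 1; here Σ = 1.125 > 1, so no such prefix code exists.

1.125; no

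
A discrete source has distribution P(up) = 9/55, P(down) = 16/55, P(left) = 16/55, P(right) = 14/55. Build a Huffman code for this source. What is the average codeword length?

2 bits/symbol

Repeatedly combine the two least-probable nodes; the expected code length is the sum of the merged weights.
merge 9/55 + 14/55 → 23/55
merge 16/55 + 16/55 → 32/55
merge 23/55 + 32/55 → 1
L = 23/55 + 32/55 + 1 = 2 bits/symbol.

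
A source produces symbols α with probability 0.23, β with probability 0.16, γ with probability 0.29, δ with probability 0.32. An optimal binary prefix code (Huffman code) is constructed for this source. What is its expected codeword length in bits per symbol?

2 bits/symbol

Repeatedly combine the two least-probable nodes; the expected code length is the sum of the merged weights.
merge 4/25 + 23/100 → 39/100
merge 29/100 + 8/25 → 61/100
merge 39/100 + 61/100 → 1
L = 39/100 + 61/100 + 1 = 2 bits/symbol.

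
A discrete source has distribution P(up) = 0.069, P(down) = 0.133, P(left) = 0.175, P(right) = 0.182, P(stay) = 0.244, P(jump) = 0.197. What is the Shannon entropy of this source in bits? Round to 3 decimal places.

H = −Σ pᵢ log₂ pᵢ.
−0.069·log₂(0.069) = 0.2662
−0.133·log₂(0.133) = 0.3871
−0.175·log₂(0.175) = 0.4401
−0.182·log₂(0.182) = 0.4474
−0.244·log₂(0.244) = 0.4966
−0.197·log₂(0.197) = 0.4617
Sum ≈ 2.4989 → 2.499 bits.

2.499 bits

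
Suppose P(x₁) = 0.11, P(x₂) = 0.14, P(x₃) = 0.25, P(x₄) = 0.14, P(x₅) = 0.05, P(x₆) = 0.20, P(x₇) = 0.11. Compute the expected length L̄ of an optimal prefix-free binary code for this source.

2.71 bits/symbol

Repeatedly combine the two least-probable nodes; the expected code length is the sum of the merged weights.
merge 1/20 + 11/100 → 4/25
merge 11/100 + 7/50 → 1/4
merge 7/50 + 4/25 → 3/10
merge 1/5 + 1/4 → 9/20
merge 1/4 + 3/10 → 11/20
merge 9/20 + 11/20 → 1
L = 4/25 + 1/4 + 3/10 + 9/20 + 11/20 + 1 = 271/100 = 2.71 bits/symbol.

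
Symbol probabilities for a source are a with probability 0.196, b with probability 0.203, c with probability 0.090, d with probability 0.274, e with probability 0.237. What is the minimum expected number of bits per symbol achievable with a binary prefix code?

Repeatedly combine the two least-probable nodes; the expected code length is the sum of the merged weights.
merge 9/100 + 49/250 → 143/500
merge 203/1000 + 237/1000 → 11/25
merge 137/500 + 143/500 → 14/25
merge 11/25 + 14/25 → 1
L = 143/500 + 11/25 + 14/25 + 1 = 1143/500 = 2.286 bits/symbol.

2.286 bits/symbol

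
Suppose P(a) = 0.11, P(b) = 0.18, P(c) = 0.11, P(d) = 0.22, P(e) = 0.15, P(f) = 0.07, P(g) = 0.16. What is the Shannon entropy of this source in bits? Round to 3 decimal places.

2.729 bits

H = −Σ pᵢ log₂ pᵢ.
−0.11·log₂(0.11) = 0.3503
−0.18·log₂(0.18) = 0.4453
−0.11·log₂(0.11) = 0.3503
−0.22·log₂(0.22) = 0.4806
−0.15·log₂(0.15) = 0.4105
−0.07·log₂(0.07) = 0.2686
−0.16·log₂(0.16) = 0.4230
Sum ≈ 2.7286 → 2.729 bits.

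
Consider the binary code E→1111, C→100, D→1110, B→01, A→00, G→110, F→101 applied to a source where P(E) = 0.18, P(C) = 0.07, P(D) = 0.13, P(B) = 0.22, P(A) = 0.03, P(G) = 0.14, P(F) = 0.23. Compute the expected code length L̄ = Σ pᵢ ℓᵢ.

L̄ = Σ pᵢ·ℓᵢ = 0.18·4 + 0.07·3 + 0.13·4 + 0.22·2 + 0.03·2 + 0.14·3 + 0.23·3 = 3.06 bits/symbol.

3.06 bits/symbol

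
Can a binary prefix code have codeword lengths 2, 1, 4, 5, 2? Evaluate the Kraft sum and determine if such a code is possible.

1.09375; no

With common denominator 2^5 = 32: Σ 2^(−ℓᵢ) = 8/32 + 16/32 + 2/32 + 1/32 + 8/32 = 35/32 = 1.09375.
Kraft's inequality requires Σ ≤ 1; here Σ = 1.09375 > 1, so no such prefix code exists.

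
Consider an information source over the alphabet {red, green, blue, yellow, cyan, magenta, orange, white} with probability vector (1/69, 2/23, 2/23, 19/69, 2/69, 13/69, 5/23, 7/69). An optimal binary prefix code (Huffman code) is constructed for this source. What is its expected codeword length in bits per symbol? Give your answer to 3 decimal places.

Repeatedly combine the two least-probable nodes; the expected code length is the sum of the merged weights.
merge 1/69 + 2/69 → 1/23
merge 1/23 + 2/23 → 3/23
merge 2/23 + 7/69 → 13/69
merge 3/23 + 13/69 → 22/69
merge 13/69 + 5/23 → 28/69
merge 19/69 + 22/69 → 41/69
merge 28/69 + 41/69 → 1
L = 1/23 + 3/23 + 13/69 + 22/69 + 28/69 + 41/69 + 1 = 185/69 ≈ 2.681 bits/symbol.

2.681 bits/symbol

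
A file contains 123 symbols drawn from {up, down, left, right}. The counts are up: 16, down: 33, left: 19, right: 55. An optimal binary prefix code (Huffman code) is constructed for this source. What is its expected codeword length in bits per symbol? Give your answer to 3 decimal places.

1.837 bits/symbol

Probabilities are the counts divided by 123.
Repeatedly combine the two least-probable nodes; the expected code length is the sum of the merged weights.
merge 16/123 + 19/123 → 35/123
merge 11/41 + 35/123 → 68/123
merge 55/123 + 68/123 → 1
L = 35/123 + 68/123 + 1 = 226/123 ≈ 1.837 bits/symbol.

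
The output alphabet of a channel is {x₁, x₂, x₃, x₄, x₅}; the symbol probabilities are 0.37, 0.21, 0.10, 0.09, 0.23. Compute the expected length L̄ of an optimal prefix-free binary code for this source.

2.19 bits/symbol

Repeatedly combine the two least-probable nodes; the expected code length is the sum of the merged weights.
merge 9/100 + 1/10 → 19/100
merge 19/100 + 21/100 → 2/5
merge 23/100 + 37/100 → 3/5
merge 2/5 + 3/5 → 1
L = 19/100 + 2/5 + 3/5 + 1 = 219/100 = 2.19 bits/symbol.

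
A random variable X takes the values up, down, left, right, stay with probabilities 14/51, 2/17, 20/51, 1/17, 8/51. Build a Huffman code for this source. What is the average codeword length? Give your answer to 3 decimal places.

2.118 bits/symbol

Repeatedly combine the two least-probable nodes; the expected code length is the sum of the merged weights.
merge 1/17 + 2/17 → 3/17
merge 8/51 + 3/17 → 1/3
merge 14/51 + 1/3 → 31/51
merge 20/51 + 31/51 → 1
L = 3/17 + 1/3 + 31/51 + 1 = 36/17 ≈ 2.118 bits/symbol.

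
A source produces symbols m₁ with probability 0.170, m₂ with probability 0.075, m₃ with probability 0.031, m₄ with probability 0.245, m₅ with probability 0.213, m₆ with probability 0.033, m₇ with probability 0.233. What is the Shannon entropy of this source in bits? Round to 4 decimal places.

2.4947 bits

H = −Σ pᵢ log₂ pᵢ.
−0.170·log₂(0.170) = 0.4346
−0.075·log₂(0.075) = 0.2803
−0.031·log₂(0.031) = 0.1554
−0.245·log₂(0.245) = 0.4971
−0.213·log₂(0.213) = 0.4752
−0.033·log₂(0.033) = 0.1624
−0.233·log₂(0.233) = 0.4897
Sum ≈ 2.4947 → 2.4947 bits.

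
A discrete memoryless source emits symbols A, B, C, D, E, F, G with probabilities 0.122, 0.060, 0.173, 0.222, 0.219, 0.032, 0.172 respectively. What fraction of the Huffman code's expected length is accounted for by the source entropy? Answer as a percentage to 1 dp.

98.4%

Entropy H = −Σ p log₂ p ≈ 2.6093 bits.
Huffman merges: 4/125+3/50→23/250; 23/250+61/500→107/500; 43/250+173/1000→69/200; 107/500+219/1000→433/1000; 111/500+69/200→567/1000; 433/1000+567/1000→1. L = 2651/1000 ≈ 2.6510.
Efficiency = H/L = 2.6093/2.6510 = 98.4%.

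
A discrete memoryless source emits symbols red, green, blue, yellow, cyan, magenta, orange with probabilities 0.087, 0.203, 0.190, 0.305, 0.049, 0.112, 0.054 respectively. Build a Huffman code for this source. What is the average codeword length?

Repeatedly combine the two least-probable nodes; the expected code length is the sum of the merged weights.
merge 49/1000 + 27/500 → 103/1000
merge 87/1000 + 103/1000 → 19/100
merge 14/125 + 19/100 → 151/500
merge 19/100 + 203/1000 → 393/1000
merge 151/500 + 61/200 → 607/1000
merge 393/1000 + 607/1000 → 1
L = 103/1000 + 19/100 + 151/500 + 393/1000 + 607/1000 + 1 = 519/200 = 2.595 bits/symbol.

2.595 bits/symbol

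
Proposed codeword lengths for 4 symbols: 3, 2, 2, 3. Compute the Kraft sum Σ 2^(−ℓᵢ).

0.75

With common denominator 2^3 = 8: Σ 2^(−ℓᵢ) = 1/8 + 2/8 + 2/8 + 1/8 = 6/8 = 0.75.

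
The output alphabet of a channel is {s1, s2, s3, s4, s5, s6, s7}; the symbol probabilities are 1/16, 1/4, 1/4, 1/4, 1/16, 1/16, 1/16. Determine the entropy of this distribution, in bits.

Each probability is a power of 1/2, so log₂(1/p) is an integer.
H = Σ p·log₂(1/p) = 1/16·4 + 1/4·2 + 1/4·2 + 1/4·2 + 1/16·4 + 1/16·4 + 1/16·4 = 2.5 bits.

2.5 bits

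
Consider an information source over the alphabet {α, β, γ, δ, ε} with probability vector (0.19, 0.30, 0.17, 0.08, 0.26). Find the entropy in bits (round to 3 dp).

H = −Σ pᵢ log₂ pᵢ.
−0.19·log₂(0.19) = 0.4552
−0.30·log₂(0.30) = 0.5211
−0.17·log₂(0.17) = 0.4346
−0.08·log₂(0.08) = 0.2915
−0.26·log₂(0.26) = 0.5053
Sum ≈ 2.2077 → 2.208 bits.

2.208 bits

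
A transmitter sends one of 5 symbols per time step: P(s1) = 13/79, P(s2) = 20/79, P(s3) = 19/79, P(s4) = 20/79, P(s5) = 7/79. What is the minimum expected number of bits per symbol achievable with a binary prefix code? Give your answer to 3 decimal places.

2.253 bits/symbol

Repeatedly combine the two least-probable nodes; the expected code length is the sum of the merged weights.
merge 7/79 + 13/79 → 20/79
merge 19/79 + 20/79 → 39/79
merge 20/79 + 20/79 → 40/79
merge 39/79 + 40/79 → 1
L = 20/79 + 39/79 + 40/79 + 1 = 178/79 ≈ 2.253 bits/symbol.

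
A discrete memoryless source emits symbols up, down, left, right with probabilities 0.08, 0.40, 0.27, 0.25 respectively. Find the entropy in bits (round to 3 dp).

H = −Σ pᵢ log₂ pᵢ.
−0.08·log₂(0.08) = 0.2915
−0.40·log₂(0.40) = 0.5288
−0.27·log₂(0.27) = 0.5100
−0.25·log₂(0.25) = 0.5000
Sum ≈ 1.8303 → 1.830 bits.

1.830 bits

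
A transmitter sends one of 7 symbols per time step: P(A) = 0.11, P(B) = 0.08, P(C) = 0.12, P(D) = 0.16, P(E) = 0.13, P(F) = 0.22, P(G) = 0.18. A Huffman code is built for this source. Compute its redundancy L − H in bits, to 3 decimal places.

Entropy H = −Σ p log₂ p ≈ 2.7404 bits.
Huffman merges: 2/25+11/100→19/100; 3/25+13/100→1/4; 4/25+9/50→17/50; 19/100+11/50→41/100; 1/4+17/50→59/100; 41/100+59/100→1. L = 139/50 ≈ 2.7800.
L − H = 2.7800 − 2.7404 = 0.040 bits.

0.040 bits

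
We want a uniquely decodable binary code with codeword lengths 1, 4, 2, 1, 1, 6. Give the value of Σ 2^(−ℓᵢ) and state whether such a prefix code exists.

1.828125; no

With common denominator 2^6 = 64: Σ 2^(−ℓᵢ) = 32/64 + 4/64 + 16/64 + 32/64 + 32/64 + 1/64 = 117/64 = 1.828125.
Kraft's inequality requires Σ ≤ 1; here Σ = 1.828125 > 1, so no such prefix code exists.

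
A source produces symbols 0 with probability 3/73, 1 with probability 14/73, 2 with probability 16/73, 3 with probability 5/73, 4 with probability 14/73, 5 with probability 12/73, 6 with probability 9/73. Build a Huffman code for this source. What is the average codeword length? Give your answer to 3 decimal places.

2.699 bits/symbol

Repeatedly combine the two least-probable nodes; the expected code length is the sum of the merged weights.
merge 3/73 + 5/73 → 8/73
merge 8/73 + 9/73 → 17/73
merge 12/73 + 14/73 → 26/73
merge 14/73 + 16/73 → 30/73
merge 17/73 + 26/73 → 43/73
merge 30/73 + 43/73 → 1
L = 8/73 + 17/73 + 26/73 + 30/73 + 43/73 + 1 = 197/73 ≈ 2.699 bits/symbol.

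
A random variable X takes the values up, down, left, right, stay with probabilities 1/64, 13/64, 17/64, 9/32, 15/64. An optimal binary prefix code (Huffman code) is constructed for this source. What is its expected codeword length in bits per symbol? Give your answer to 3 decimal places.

2.219 bits/symbol

Repeatedly combine the two least-probable nodes; the expected code length is the sum of the merged weights.
merge 1/64 + 13/64 → 7/32
merge 7/32 + 15/64 → 29/64
merge 17/64 + 9/32 → 35/64
merge 29/64 + 35/64 → 1
L = 7/32 + 29/64 + 35/64 + 1 = 71/32 ≈ 2.219 bits/symbol.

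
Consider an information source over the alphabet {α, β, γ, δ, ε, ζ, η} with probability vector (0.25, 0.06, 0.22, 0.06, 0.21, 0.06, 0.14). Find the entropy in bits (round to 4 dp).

2.5811 bits

H = −Σ pᵢ log₂ pᵢ.
−0.25·log₂(0.25) = 0.5000
−0.06·log₂(0.06) = 0.2435
−0.22·log₂(0.22) = 0.4806
−0.06·log₂(0.06) = 0.2435
−0.21·log₂(0.21) = 0.4728
−0.06·log₂(0.06) = 0.2435
−0.14·log₂(0.14) = 0.3971
Sum ≈ 2.5811 → 2.5811 bits.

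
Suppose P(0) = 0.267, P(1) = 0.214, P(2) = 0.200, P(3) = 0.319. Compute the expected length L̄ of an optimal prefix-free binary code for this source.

2 bits/symbol

Repeatedly combine the two least-probable nodes; the expected code length is the sum of the merged weights.
merge 1/5 + 107/500 → 207/500
merge 267/1000 + 319/1000 → 293/500
merge 207/500 + 293/500 → 1
L = 207/500 + 293/500 + 1 = 2 bits/symbol.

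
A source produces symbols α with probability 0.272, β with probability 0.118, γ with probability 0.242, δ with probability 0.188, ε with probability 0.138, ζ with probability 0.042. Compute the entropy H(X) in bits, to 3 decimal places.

2.410 bits

H = −Σ pᵢ log₂ pᵢ.
−0.272·log₂(0.272) = 0.5109
−0.118·log₂(0.118) = 0.3638
−0.242·log₂(0.242) = 0.4954
−0.188·log₂(0.188) = 0.4533
−0.138·log₂(0.138) = 0.3943
−0.042·log₂(0.042) = 0.1921
Sum ≈ 2.4098 → 2.410 bits.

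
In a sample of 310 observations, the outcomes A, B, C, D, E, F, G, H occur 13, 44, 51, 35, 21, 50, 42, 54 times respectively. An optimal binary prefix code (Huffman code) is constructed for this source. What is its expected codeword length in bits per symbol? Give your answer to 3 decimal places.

Probabilities are the counts divided by 310.
Repeatedly combine the two least-probable nodes; the expected code length is the sum of the merged weights.
merge 13/310 + 21/310 → 17/155
merge 17/155 + 7/62 → 69/310
merge 21/155 + 22/155 → 43/155
merge 5/31 + 51/310 → 101/310
merge 27/155 + 69/310 → 123/310
merge 43/155 + 101/310 → 187/310
merge 123/310 + 187/310 → 1
L = 17/155 + 69/310 + 43/155 + 101/310 + 123/310 + 187/310 + 1 = 91/31 ≈ 2.935 bits/symbol.

2.935 bits/symbol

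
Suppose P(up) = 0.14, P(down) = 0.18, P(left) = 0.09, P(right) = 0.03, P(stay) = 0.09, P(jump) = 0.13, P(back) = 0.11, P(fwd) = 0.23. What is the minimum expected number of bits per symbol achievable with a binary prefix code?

2.89 bits/symbol

Repeatedly combine the two least-probable nodes; the expected code length is the sum of the merged weights.
merge 3/100 + 9/100 → 3/25
merge 9/100 + 11/100 → 1/5
merge 3/25 + 13/100 → 1/4
merge 7/50 + 9/50 → 8/25
merge 1/5 + 23/100 → 43/100
merge 1/4 + 8/25 → 57/100
merge 43/100 + 57/100 → 1
L = 3/25 + 1/5 + 1/4 + 8/25 + 43/100 + 57/100 + 1 = 289/100 = 2.89 bits/symbol.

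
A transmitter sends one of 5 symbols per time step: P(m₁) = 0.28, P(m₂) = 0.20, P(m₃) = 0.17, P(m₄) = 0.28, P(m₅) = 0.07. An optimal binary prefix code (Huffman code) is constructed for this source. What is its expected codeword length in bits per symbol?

Repeatedly combine the two least-probable nodes; the expected code length is the sum of the merged weights.
merge 7/100 + 17/100 → 6/25
merge 1/5 + 6/25 → 11/25
merge 7/25 + 7/25 → 14/25
merge 11/25 + 14/25 → 1
L = 6/25 + 11/25 + 14/25 + 1 = 56/25 = 2.24 bits/symbol.

2.24 bits/symbol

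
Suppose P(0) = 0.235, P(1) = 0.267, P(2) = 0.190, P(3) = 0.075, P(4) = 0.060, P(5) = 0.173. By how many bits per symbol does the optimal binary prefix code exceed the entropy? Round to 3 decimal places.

Entropy H = −Σ p log₂ p ≈ 2.4166 bits.
Huffman merges: 3/50+3/40→27/200; 27/200+173/1000→77/250; 19/100+47/200→17/40; 267/1000+77/250→23/40; 17/40+23/40→1. L = 2443/1000 ≈ 2.4430.
L − H = 2.4430 − 2.4166 = 0.026 bits.

0.026 bits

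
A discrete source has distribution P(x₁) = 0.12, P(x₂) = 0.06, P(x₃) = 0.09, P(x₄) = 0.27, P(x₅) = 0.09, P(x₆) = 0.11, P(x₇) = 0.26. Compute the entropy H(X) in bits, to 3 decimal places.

H = −Σ pᵢ log₂ pᵢ.
−0.12·log₂(0.12) = 0.3671
−0.06·log₂(0.06) = 0.2435
−0.09·log₂(0.09) = 0.3127
−0.27·log₂(0.27) = 0.5100
−0.09·log₂(0.09) = 0.3127
−0.11·log₂(0.11) = 0.3503
−0.26·log₂(0.26) = 0.5053
Sum ≈ 2.6015 → 2.602 bits.

2.602 bits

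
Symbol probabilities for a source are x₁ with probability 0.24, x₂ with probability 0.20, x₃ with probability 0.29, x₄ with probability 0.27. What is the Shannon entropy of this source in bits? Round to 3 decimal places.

H = −Σ pᵢ log₂ pᵢ.
−0.24·log₂(0.24) = 0.4941
−0.20·log₂(0.20) = 0.4644
−0.29·log₂(0.29) = 0.5179
−0.27·log₂(0.27) = 0.5100
Sum ≈ 1.9864 → 1.986 bits.

1.986 bits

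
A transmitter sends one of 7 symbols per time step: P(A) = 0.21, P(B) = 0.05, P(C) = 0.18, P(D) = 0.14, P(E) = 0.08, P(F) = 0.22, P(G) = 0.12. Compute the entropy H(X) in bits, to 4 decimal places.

H = −Σ pᵢ log₂ pᵢ.
−0.21·log₂(0.21) = 0.4728
−0.05·log₂(0.05) = 0.2161
−0.18·log₂(0.18) = 0.4453
−0.14·log₂(0.14) = 0.3971
−0.08·log₂(0.08) = 0.2915
−0.22·log₂(0.22) = 0.4806
−0.12·log₂(0.12) = 0.3671
Sum ≈ 2.6705 → 2.6705 bits.

2.6705 bits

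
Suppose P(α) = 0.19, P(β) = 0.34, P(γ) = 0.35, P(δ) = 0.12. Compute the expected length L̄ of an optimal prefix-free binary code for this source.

Repeatedly combine the two least-probable nodes; the expected code length is the sum of the merged weights.
merge 3/25 + 19/100 → 31/100
merge 31/100 + 17/50 → 13/20
merge 7/20 + 13/20 → 1
L = 31/100 + 13/20 + 1 = 49/25 = 1.96 bits/symbol.

1.96 bits/symbol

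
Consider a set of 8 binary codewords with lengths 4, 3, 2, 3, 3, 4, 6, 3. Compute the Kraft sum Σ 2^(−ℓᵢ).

With common denominator 2^6 = 64: Σ 2^(−ℓᵢ) = 4/64 + 8/64 + 16/64 + 8/64 + 8/64 + 4/64 + 1/64 + 8/64 = 57/64 = 0.890625.

0.890625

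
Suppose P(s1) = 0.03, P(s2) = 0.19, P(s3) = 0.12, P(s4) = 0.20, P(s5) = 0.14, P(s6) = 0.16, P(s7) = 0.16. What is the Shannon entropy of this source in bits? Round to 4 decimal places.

2.6816 bits

H = −Σ pᵢ log₂ pᵢ.
−0.03·log₂(0.03) = 0.1518
−0.19·log₂(0.19) = 0.4552
−0.12·log₂(0.12) = 0.3671
−0.20·log₂(0.20) = 0.4644
−0.14·log₂(0.14) = 0.3971
−0.16·log₂(0.16) = 0.4230
−0.16·log₂(0.16) = 0.4230
Sum ≈ 2.6816 → 2.6816 bits.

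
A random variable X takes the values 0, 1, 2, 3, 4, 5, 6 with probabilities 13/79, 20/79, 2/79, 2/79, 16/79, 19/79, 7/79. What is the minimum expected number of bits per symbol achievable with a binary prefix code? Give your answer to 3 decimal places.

2.494 bits/symbol

Repeatedly combine the two least-probable nodes; the expected code length is the sum of the merged weights.
merge 2/79 + 2/79 → 4/79
merge 4/79 + 7/79 → 11/79
merge 11/79 + 13/79 → 24/79
merge 16/79 + 19/79 → 35/79
merge 20/79 + 24/79 → 44/79
merge 35/79 + 44/79 → 1
L = 4/79 + 11/79 + 24/79 + 35/79 + 44/79 + 1 = 197/79 ≈ 2.494 bits/symbol.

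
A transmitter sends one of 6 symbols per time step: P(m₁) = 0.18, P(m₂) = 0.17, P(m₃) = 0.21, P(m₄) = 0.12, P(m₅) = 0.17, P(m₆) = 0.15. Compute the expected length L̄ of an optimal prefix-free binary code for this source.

Repeatedly combine the two least-probable nodes; the expected code length is the sum of the merged weights.
merge 3/25 + 3/20 → 27/100
merge 17/100 + 17/100 → 17/50
merge 9/50 + 21/100 → 39/100
merge 27/100 + 17/50 → 61/100
merge 39/100 + 61/100 → 1
L = 27/100 + 17/50 + 39/100 + 61/100 + 1 = 261/100 = 2.61 bits/symbol.

2.61 bits/symbol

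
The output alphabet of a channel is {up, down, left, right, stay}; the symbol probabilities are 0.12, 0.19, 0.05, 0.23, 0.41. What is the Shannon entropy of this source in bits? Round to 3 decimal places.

H = −Σ pᵢ log₂ pᵢ.
−0.12·log₂(0.12) = 0.3671
−0.19·log₂(0.19) = 0.4552
−0.05·log₂(0.05) = 0.2161
−0.23·log₂(0.23) = 0.4877
−0.41·log₂(0.41) = 0.5274
Sum ≈ 2.0534 → 2.053 bits.

2.053 bits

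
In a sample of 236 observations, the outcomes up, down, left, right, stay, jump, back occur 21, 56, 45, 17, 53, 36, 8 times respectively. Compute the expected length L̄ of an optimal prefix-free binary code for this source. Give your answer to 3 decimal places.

2.644 bits/symbol

Probabilities are the counts divided by 236.
Repeatedly combine the two least-probable nodes; the expected code length is the sum of the merged weights.
merge 2/59 + 17/236 → 25/236
merge 21/236 + 25/236 → 23/118
merge 9/59 + 45/236 → 81/236
merge 23/118 + 53/236 → 99/236
merge 14/59 + 81/236 → 137/236
merge 99/236 + 137/236 → 1
L = 25/236 + 23/118 + 81/236 + 99/236 + 137/236 + 1 = 156/59 ≈ 2.644 bits/symbol.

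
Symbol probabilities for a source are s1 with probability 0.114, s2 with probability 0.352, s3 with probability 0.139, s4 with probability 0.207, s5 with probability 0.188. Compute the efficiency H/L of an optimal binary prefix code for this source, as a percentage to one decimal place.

Entropy H = −Σ p log₂ p ≈ 2.2068 bits.
Huffman merges: 57/500+139/1000→253/1000; 47/250+207/1000→79/200; 253/1000+44/125→121/200; 79/200+121/200→1. L = 2253/1000 ≈ 2.2530.
Efficiency = H/L = 2.2068/2.2530 = 97.9%.

97.9%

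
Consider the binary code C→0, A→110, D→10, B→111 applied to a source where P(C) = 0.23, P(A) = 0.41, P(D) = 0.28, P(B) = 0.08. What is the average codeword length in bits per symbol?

L̄ = Σ pᵢ·ℓᵢ = 0.23·1 + 0.41·3 + 0.28·2 + 0.08·3 = 2.26 bits/symbol.

2.26 bits/symbol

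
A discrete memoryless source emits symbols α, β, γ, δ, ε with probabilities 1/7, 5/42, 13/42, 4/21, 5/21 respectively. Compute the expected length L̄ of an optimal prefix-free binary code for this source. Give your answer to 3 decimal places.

Repeatedly combine the two least-probable nodes; the expected code length is the sum of the merged weights.
merge 5/42 + 1/7 → 11/42
merge 4/21 + 5/21 → 3/7
merge 11/42 + 13/42 → 4/7
merge 3/7 + 4/7 → 1
L = 11/42 + 3/7 + 4/7 + 1 = 95/42 ≈ 2.262 bits/symbol.

2.262 bits/symbol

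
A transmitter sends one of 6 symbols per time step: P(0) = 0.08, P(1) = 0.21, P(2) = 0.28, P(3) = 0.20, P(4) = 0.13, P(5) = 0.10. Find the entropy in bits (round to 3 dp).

2.458 bits

H = −Σ pᵢ log₂ pᵢ.
−0.08·log₂(0.08) = 0.2915
−0.21·log₂(0.21) = 0.4728
−0.28·log₂(0.28) = 0.5142
−0.20·log₂(0.20) = 0.4644
−0.13·log₂(0.13) = 0.3826
−0.10·log₂(0.10) = 0.3322
Sum ≈ 2.4578 → 2.458 bits.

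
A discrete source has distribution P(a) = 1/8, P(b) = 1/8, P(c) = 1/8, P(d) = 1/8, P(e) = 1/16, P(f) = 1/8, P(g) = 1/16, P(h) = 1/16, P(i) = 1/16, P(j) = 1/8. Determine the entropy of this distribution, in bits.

3.25 bits

Each probability is a power of 1/2, so log₂(1/p) is an integer.
H = Σ p·log₂(1/p) = 1/8·3 + 1/8·3 + 1/8·3 + 1/8·3 + 1/16·4 + 1/8·3 + 1/16·4 + 1/16·4 + 1/16·4 + 1/8·3 = 3.25 bits.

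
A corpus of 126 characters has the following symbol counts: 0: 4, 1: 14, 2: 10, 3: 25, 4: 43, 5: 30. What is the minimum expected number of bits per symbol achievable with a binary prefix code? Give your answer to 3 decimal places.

Probabilities are the counts divided by 126.
Repeatedly combine the two least-probable nodes; the expected code length is the sum of the merged weights.
merge 2/63 + 5/63 → 1/9
merge 1/9 + 1/9 → 2/9
merge 25/126 + 2/9 → 53/126
merge 5/21 + 43/126 → 73/126
merge 53/126 + 73/126 → 1
L = 1/9 + 2/9 + 53/126 + 73/126 + 1 = 7/3 ≈ 2.333 bits/symbol.

2.333 bits/symbol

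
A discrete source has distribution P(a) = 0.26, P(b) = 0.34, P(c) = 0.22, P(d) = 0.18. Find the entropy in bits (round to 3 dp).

1.960 bits

H = −Σ pᵢ log₂ pᵢ.
−0.26·log₂(0.26) = 0.5053
−0.34·log₂(0.34) = 0.5292
−0.22·log₂(0.22) = 0.4806
−0.18·log₂(0.18) = 0.4453
Sum ≈ 1.9603 → 1.960 bits.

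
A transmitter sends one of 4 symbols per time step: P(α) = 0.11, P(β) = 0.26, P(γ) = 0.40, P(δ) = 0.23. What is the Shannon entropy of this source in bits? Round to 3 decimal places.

1.872 bits

H = −Σ pᵢ log₂ pᵢ.
−0.11·log₂(0.11) = 0.3503
−0.26·log₂(0.26) = 0.5053
−0.40·log₂(0.40) = 0.5288
−0.23·log₂(0.23) = 0.4877
Sum ≈ 1.8720 → 1.872 bits.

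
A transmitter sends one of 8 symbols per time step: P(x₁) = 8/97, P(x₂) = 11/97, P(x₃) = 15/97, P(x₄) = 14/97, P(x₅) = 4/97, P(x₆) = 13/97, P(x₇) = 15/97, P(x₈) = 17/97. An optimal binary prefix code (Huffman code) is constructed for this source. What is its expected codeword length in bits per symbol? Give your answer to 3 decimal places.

2.948 bits/symbol

Repeatedly combine the two least-probable nodes; the expected code length is the sum of the merged weights.
merge 4/97 + 8/97 → 12/97
merge 11/97 + 12/97 → 23/97
merge 13/97 + 14/97 → 27/97
merge 15/97 + 15/97 → 30/97
merge 17/97 + 23/97 → 40/97
merge 27/97 + 30/97 → 57/97
merge 40/97 + 57/97 → 1
L = 12/97 + 23/97 + 27/97 + 30/97 + 40/97 + 57/97 + 1 = 286/97 ≈ 2.948 bits/symbol.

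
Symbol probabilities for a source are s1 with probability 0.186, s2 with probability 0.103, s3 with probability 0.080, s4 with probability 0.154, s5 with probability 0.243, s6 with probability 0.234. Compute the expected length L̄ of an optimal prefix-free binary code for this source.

2.52 bits/symbol

Repeatedly combine the two least-probable nodes; the expected code length is the sum of the merged weights.
merge 2/25 + 103/1000 → 183/1000
merge 77/500 + 183/1000 → 337/1000
merge 93/500 + 117/500 → 21/50
merge 243/1000 + 337/1000 → 29/50
merge 21/50 + 29/50 → 1
L = 183/1000 + 337/1000 + 21/50 + 29/50 + 1 = 63/25 = 2.52 bits/symbol.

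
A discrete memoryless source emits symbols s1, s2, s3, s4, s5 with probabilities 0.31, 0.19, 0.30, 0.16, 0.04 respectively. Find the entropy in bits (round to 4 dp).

2.1089 bits

H = −Σ pᵢ log₂ pᵢ.
−0.31·log₂(0.31) = 0.5238
−0.19·log₂(0.19) = 0.4552
−0.30·log₂(0.30) = 0.5211
−0.16·log₂(0.16) = 0.4230
−0.04·log₂(0.04) = 0.1858
Sum ≈ 2.1089 → 2.1089 bits.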